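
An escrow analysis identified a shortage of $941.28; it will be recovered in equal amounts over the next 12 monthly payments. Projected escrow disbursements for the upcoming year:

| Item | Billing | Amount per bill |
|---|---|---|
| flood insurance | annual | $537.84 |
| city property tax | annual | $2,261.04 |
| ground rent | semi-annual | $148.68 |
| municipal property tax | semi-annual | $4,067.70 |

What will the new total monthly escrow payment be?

$1,014.41

Flood insurance — $537.84 annually
City property tax — $2,261.04 annually
Ground rent — $148.68 × 2 = $297.36 annually
Municipal property tax — $4,067.70 × 2 = $8,135.40 annually
Combined annual = $11,231.64
Per month = $11,231.64 / 12 = $935.97
Shortage per month = $941.28 ÷ 12 = $78.44
New monthly escrow = $935.97 + $78.44 = $1,014.41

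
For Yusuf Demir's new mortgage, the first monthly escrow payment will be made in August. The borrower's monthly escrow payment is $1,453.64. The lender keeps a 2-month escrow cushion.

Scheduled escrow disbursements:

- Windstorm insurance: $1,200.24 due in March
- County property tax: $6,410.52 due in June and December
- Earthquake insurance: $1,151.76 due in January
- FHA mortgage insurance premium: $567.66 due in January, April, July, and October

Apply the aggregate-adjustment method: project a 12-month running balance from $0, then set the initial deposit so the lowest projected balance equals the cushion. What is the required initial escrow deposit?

$3,793.26

Cushion = 2 × $1,453.64 = $2,907.28
Trial balance (start $0, +$1,453.64 each month, − disbursements):
  Aug: +$1,453.64 → $1,453.64
  Sep: +$1,453.64 → $2,907.28
  Oct: +$1,453.64 − $567.66 → $3,793.26
  Nov: +$1,453.64 → $5,246.90
  Dec: +$1,453.64 − $6,410.52 → $290.02
  Jan: +$1,453.64 − $1,719.42 → $24.24
  Feb: +$1,453.64 → $1,477.88
  Mar: +$1,453.64 − $1,200.24 → $1,731.28
  Apr: +$1,453.64 − $567.66 → $2,617.26
  May: +$1,453.64 → $4,070.90
  Jun: +$1,453.64 − $6,410.52 → -$885.98
  Jul: +$1,453.64 − $567.66 → $0.00
Lowest trial balance = -$885.98 (Jun)
Initial deposit = cushion − low point = $2,907.28 − (-$885.98) = $3,793.26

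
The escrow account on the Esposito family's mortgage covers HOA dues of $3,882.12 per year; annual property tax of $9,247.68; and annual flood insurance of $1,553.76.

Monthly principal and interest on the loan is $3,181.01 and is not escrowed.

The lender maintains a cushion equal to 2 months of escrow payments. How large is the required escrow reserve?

$2,447.26

HOA dues = $3,882.12
Property tax = $9,247.68
Flood insurance = $1,553.76
Total per year = $3,882.12 + $9,247.68 + $1,553.76 = $14,683.56
Base monthly escrow = $14,683.56 ÷ 12 = $1,223.63
Reserve = 2 × $1,223.63 = $2,447.26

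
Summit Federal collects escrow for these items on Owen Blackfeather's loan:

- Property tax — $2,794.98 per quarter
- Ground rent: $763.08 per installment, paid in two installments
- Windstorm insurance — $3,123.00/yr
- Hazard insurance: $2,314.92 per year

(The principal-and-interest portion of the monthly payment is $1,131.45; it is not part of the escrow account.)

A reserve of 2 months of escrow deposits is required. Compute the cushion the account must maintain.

$3,024.00

Property tax = $2,794.98 × 4 = $11,179.92
Ground rent = $763.08 × 2 = $1,526.16
Windstorm insurance = $3,123.00
Hazard insurance = $2,314.92
Total per year = $18,144.00
Per month = $18,144.00 ÷ 12 = $1,512.00
Cushion = 2 × $1,512.00 = $3,024.00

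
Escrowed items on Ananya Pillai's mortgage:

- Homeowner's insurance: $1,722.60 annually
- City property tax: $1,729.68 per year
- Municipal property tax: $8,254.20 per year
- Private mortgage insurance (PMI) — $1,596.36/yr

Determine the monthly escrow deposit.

Homeowner's insurance = $1,722.60/yr
City property tax = $1,729.68/yr
Municipal property tax = $8,254.20/yr
Private mortgage insurance (PMI) = $1,596.36/yr
Annual escrow total = $1,722.60 + $1,729.68 + $8,254.20 + $1,596.36 = $13,302.84
Monthly escrow = $13,302.84 ÷ 12 = $1,108.57

$1,108.57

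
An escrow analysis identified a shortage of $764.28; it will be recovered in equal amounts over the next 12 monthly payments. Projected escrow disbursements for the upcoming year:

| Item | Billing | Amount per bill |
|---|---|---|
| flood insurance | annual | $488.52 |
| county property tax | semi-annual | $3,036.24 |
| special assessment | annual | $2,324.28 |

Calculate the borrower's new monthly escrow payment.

Flood insurance: $488.52
County property tax: $3,036.24 × 2 = $6,072.48
Special assessment: $2,324.28
Yearly total = $488.52 + $6,072.48 + $2,324.28 = $8,885.28
Per month = $8,885.28 / 12 = $740.44
Shortage per month = $764.28 / 12 = $63.69
Adjusted monthly = $740.44 + $63.69 = $804.13

$804.13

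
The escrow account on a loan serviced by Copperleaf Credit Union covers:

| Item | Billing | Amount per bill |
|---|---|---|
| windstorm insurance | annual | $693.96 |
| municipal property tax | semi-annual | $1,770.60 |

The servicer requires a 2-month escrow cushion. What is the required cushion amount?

$705.86

Windstorm insurance: $693.96 per year
Municipal property tax: $1,770.60 × 2 = $3,541.20 per year
Total annual escrow = $4,235.16
Monthly escrow = $4,235.16 ÷ 12 = $352.93
Reserve = 2 × $352.93 = $705.86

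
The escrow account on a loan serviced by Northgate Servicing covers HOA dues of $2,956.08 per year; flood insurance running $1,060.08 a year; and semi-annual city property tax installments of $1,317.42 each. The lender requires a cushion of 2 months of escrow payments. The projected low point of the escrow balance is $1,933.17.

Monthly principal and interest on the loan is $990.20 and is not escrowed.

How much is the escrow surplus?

HOA dues = $2,956.08 annually
Flood insurance = $1,060.08 annually
City property tax = $1,317.42 × 2 = $2,634.84 annually
Annual escrow total = $2,956.08 + $1,060.08 + $2,634.84 = $6,651.00
Monthly escrow = $6,651.00 ÷ 12 = $554.25
Required reserve = 2 × $554.25 = $1,108.50
Excess over cushion: $1,933.17 − $1,108.50 = $824.67

$824.67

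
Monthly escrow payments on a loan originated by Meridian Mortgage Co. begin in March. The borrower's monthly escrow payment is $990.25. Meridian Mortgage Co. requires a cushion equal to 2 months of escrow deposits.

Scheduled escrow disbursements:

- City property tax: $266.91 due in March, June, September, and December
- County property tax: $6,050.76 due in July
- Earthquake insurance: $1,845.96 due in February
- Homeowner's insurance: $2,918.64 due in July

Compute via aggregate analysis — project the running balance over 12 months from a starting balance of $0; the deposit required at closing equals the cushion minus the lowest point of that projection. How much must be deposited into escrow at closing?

Cushion = 2 × $990.25 = $1,980.50
Trial balance (start $0, +$990.25 each month, − disbursements):
  Mar: +$990.25 − $266.91 → $723.34
  Apr: +$990.25 → $1,713.59
  May: +$990.25 → $2,703.84
  Jun: +$990.25 − $266.91 → $3,427.18
  Jul: +$990.25 − $8,969.40 → -$4,551.97
  Aug: +$990.25 → -$3,561.72
  Sep: +$990.25 − $266.91 → -$2,838.38
  Oct: +$990.25 → -$1,848.13
  Nov: +$990.25 → -$857.88
  Dec: +$990.25 − $266.91 → -$134.54
  Jan: +$990.25 → $855.71
  Feb: +$990.25 − $1,845.96 → $0.00
Lowest trial balance = -$4,551.97 (Jul)
Initial deposit = cushion − low point = $1,980.50 − (-$4,551.97) = $6,532.47

$6,532.47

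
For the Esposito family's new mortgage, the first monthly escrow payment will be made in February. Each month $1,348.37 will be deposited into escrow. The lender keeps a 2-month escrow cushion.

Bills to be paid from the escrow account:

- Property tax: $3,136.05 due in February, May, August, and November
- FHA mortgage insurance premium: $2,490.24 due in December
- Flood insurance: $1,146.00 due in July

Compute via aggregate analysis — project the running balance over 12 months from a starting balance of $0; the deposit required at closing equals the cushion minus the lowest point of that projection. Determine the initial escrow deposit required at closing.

$4,484.42

Cushion = 2 × $1,348.37 = $2,696.74
Trial balance (start $0, +$1,348.37 each month, − disbursements):
  Feb: +$1,348.37 − $3,136.05 → -$1,787.68
  Mar: +$1,348.37 → -$439.31
  Apr: +$1,348.37 → $909.06
  May: +$1,348.37 − $3,136.05 → -$878.62
  Jun: +$1,348.37 → $469.75
  Jul: +$1,348.37 − $1,146.00 → $672.12
  Aug: +$1,348.37 − $3,136.05 → -$1,115.56
  Sep: +$1,348.37 → $232.81
  Oct: +$1,348.37 → $1,581.18
  Nov: +$1,348.37 − $3,136.05 → -$206.50
  Dec: +$1,348.37 − $2,490.24 → -$1,348.37
  Jan: +$1,348.37 → $0.00
Lowest trial balance = -$1,787.68 (Feb)
Initial deposit = cushion − low point = $2,696.74 − (-$1,787.68) = $4,484.42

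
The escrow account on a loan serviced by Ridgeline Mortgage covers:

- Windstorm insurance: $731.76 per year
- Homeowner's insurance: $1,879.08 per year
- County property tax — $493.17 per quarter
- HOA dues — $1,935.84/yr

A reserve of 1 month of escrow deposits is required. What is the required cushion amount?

$543.28

Windstorm insurance: $731.76/yr
Homeowner's insurance: $1,879.08/yr
County property tax: $493.17 × 4 = $1,972.68/yr
HOA dues: $1,935.84/yr
Yearly total = $731.76 + $1,879.08 + $1,972.68 + $1,935.84 = $6,519.36
Per month = $6,519.36 / 12 = $543.28
Reserve = 1 × $543.28 = $543.28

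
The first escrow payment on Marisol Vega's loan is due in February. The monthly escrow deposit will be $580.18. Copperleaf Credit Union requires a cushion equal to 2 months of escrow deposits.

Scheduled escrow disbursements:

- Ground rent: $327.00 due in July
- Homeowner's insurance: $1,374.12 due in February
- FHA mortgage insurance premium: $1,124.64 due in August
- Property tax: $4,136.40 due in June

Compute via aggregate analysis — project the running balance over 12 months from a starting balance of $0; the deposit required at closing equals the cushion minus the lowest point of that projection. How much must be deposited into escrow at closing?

Cushion = 2 × $580.18 = $1,160.36
Trial balance (start $0, +$580.18 each month, − disbursements):
  Feb: +$580.18 − $1,374.12 → -$793.94
  Mar: +$580.18 → -$213.76
  Apr: +$580.18 → $366.42
  May: +$580.18 → $946.60
  Jun: +$580.18 − $4,136.40 → -$2,609.62
  Jul: +$580.18 − $327.00 → -$2,356.44
  Aug: +$580.18 − $1,124.64 → -$2,900.90
  Sep: +$580.18 → -$2,320.72
  Oct: +$580.18 → -$1,740.54
  Nov: +$580.18 → -$1,160.36
  Dec: +$580.18 → -$580.18
  Jan: +$580.18 → $0.00
Lowest trial balance = -$2,900.90 (Aug)
Initial deposit = cushion − low point = $1,160.36 − (-$2,900.90) = $4,061.26

$4,061.26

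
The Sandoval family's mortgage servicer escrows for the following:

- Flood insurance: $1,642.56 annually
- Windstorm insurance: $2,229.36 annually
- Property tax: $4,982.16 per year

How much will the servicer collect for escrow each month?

Flood insurance — $1,642.56
Windstorm insurance — $2,229.36
Property tax — $4,982.16
Annual escrow total = $1,642.56 + $2,229.36 + $4,982.16 = $8,854.08
Base monthly escrow = $8,854.08 ÷ 12 = $737.84

$737.84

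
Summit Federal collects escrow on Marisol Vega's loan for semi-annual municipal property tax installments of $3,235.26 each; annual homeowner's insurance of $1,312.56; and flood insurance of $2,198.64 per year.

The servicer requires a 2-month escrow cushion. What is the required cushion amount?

Municipal property tax: $3,235.26 × 2 = $6,470.52 annually
Homeowner's insurance: $1,312.56 annually
Flood insurance: $2,198.64 annually
Total annual escrow = $6,470.52 + $1,312.56 + $2,198.64 = $9,981.72
Monthly = $9,981.72 ÷ 12 = $831.81
Reserve = 2 × $831.81 = $1,663.62

$1,663.62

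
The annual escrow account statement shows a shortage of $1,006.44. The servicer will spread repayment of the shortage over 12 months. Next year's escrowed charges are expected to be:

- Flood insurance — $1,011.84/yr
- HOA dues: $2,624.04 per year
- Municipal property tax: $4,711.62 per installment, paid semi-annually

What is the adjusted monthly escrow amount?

$1,172.13

Flood insurance = $1,011.84
HOA dues = $2,624.04
Municipal property tax = $4,711.62 × 2 = $9,423.24
Total per year = $13,059.12
Monthly = $13,059.12 ÷ 12 = $1,088.26
Monthly shortage recovery: $1,006.44 / 12 = $83.87
New monthly escrow = $1,088.26 + $83.87 = $1,172.13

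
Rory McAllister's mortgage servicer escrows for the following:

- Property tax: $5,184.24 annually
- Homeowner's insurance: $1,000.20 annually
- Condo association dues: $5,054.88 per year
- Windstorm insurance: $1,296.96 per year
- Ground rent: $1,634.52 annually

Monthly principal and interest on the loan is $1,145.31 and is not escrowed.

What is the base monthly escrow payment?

$1,180.90

Property tax = $5,184.24 annually
Homeowner's insurance = $1,000.20 annually
Condo association dues = $5,054.88 annually
Windstorm insurance = $1,296.96 annually
Ground rent = $1,634.52 annually
Yearly total = $14,170.80
Per month = $14,170.80 ÷ 12 = $1,180.90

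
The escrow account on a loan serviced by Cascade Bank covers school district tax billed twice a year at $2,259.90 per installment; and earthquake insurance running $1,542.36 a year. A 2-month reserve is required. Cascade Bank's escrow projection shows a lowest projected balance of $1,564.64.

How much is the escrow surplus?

School district tax — $2,259.90 × 2 = $4,519.80 annually
Earthquake insurance — $1,542.36 annually
Total annual escrow = $4,519.80 + $1,542.36 = $6,062.16
Per month = $6,062.16 / 12 = $505.18
Required reserve = 2 × $505.18 = $1,010.36
Surplus = $1,564.64 − $1,010.36 = $554.28

$554.28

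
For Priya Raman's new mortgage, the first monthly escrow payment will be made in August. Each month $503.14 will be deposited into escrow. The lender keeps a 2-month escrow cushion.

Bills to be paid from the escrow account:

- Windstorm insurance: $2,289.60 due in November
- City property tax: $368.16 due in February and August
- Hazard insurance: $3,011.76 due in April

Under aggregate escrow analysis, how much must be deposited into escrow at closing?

$2,515.70

Cushion = 2 × $503.14 = $1,006.28
Trial balance (start $0, +$503.14 each month, − disbursements):
  Aug: +$503.14 − $368.16 → $134.98
  Sep: +$503.14 → $638.12
  Oct: +$503.14 → $1,141.26
  Nov: +$503.14 − $2,289.60 → -$645.20
  Dec: +$503.14 → -$142.06
  Jan: +$503.14 → $361.08
  Feb: +$503.14 − $368.16 → $496.06
  Mar: +$503.14 → $999.20
  Apr: +$503.14 − $3,011.76 → -$1,509.42
  May: +$503.14 → -$1,006.28
  Jun: +$503.14 → -$503.14
  Jul: +$503.14 → $0.00
Lowest trial balance = -$1,509.42 (Apr)
Initial deposit = cushion − low point = $1,006.28 − (-$1,509.42) = $2,515.70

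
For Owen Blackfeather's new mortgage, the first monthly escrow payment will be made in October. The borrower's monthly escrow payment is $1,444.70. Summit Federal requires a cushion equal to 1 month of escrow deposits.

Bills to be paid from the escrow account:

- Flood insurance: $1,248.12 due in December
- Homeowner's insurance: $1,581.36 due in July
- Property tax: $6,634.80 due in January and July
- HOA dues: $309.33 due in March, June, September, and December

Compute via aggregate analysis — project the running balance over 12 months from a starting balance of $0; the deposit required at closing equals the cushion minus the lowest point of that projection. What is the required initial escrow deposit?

Cushion = 1 × $1,444.70 = $1,444.70
Trial balance (start $0, +$1,444.70 each month, − disbursements):
  Oct: +$1,444.70 → $1,444.70
  Nov: +$1,444.70 → $2,889.40
  Dec: +$1,444.70 − $1,557.45 → $2,776.65
  Jan: +$1,444.70 − $6,634.80 → -$2,413.45
  Feb: +$1,444.70 → -$968.75
  Mar: +$1,444.70 − $309.33 → $166.62
  Apr: +$1,444.70 → $1,611.32
  May: +$1,444.70 → $3,056.02
  Jun: +$1,444.70 − $309.33 → $4,191.39
  Jul: +$1,444.70 − $8,216.16 → -$2,580.07
  Aug: +$1,444.70 → -$1,135.37
  Sep: +$1,444.70 − $309.33 → $0.00
Lowest trial balance = -$2,580.07 (Jul)
Initial deposit = cushion − low point = $1,444.70 − (-$2,580.07) = $4,024.77

$4,024.77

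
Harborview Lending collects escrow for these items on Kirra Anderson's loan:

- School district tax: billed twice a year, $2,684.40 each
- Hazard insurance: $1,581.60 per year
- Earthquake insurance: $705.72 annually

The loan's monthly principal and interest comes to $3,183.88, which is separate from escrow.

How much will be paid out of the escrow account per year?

$7,656.12

School district tax = $2,684.40 × 2 = $5,368.80 annually
Hazard insurance = $1,581.60 annually
Earthquake insurance = $705.72 annually
Total annual escrow = $5,368.80 + $1,581.60 + $705.72 = $7,656.12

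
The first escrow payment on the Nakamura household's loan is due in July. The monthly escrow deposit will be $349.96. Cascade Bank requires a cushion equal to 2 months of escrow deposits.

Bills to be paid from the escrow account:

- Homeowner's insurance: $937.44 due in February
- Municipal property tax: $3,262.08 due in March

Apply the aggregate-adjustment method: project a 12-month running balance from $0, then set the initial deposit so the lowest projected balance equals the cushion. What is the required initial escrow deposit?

Cushion = 2 × $349.96 = $699.92
Trial balance (start $0, +$349.96 each month, − disbursements):
  Jul: +$349.96 → $349.96
  Aug: +$349.96 → $699.92
  Sep: +$349.96 → $1,049.88
  Oct: +$349.96 → $1,399.84
  Nov: +$349.96 → $1,749.80
  Dec: +$349.96 → $2,099.76
  Jan: +$349.96 → $2,449.72
  Feb: +$349.96 − $937.44 → $1,862.24
  Mar: +$349.96 − $3,262.08 → -$1,049.88
  Apr: +$349.96 → -$699.92
  May: +$349.96 → -$349.96
  Jun: +$349.96 → $0.00
Lowest trial balance = -$1,049.88 (Mar)
Initial deposit = cushion − low point = $699.92 − (-$1,049.88) = $1,749.80

$1,749.80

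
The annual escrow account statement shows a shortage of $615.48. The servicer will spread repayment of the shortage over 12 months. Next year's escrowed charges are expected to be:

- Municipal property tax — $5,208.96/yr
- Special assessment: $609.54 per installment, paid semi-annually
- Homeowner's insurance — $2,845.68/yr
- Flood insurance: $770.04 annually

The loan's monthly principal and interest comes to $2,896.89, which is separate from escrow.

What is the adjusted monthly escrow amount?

Municipal property tax: $5,208.96
Special assessment: $609.54 × 2 = $1,219.08
Homeowner's insurance: $2,845.68
Flood insurance: $770.04
Yearly total = $10,043.76
Per month = $10,043.76 / 12 = $836.98
Shortage spread = $615.48 / 12 = $51.29/mo
Adjusted monthly = $836.98 + $51.29 = $888.27

$888.27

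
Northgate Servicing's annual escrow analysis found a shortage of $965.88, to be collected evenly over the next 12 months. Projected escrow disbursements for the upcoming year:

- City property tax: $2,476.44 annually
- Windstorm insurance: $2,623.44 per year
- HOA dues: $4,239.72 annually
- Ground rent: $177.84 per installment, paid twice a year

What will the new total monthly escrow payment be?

City property tax = $2,476.44 annually
Windstorm insurance = $2,623.44 annually
HOA dues = $4,239.72 annually
Ground rent = $177.84 × 2 = $355.68 annually
Combined annual = $9,695.28
Monthly = $9,695.28 ÷ 12 = $807.94
Shortage spread = $965.88 ÷ 12 = $80.49/mo
New monthly escrow = $807.94 + $80.49 = $888.43

$888.43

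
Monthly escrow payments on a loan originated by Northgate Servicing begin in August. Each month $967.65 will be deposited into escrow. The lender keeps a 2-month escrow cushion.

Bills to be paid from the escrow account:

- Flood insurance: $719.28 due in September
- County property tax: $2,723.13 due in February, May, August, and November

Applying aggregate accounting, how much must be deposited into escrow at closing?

Cushion = 2 × $967.65 = $1,935.30
Trial balance (start $0, +$967.65 each month, − disbursements):
  Aug: +$967.65 − $2,723.13 → -$1,755.48
  Sep: +$967.65 − $719.28 → -$1,507.11
  Oct: +$967.65 → -$539.46
  Nov: +$967.65 − $2,723.13 → -$2,294.94
  Dec: +$967.65 → -$1,327.29
  Jan: +$967.65 → -$359.64
  Feb: +$967.65 − $2,723.13 → -$2,115.12
  Mar: +$967.65 → -$1,147.47
  Apr: +$967.65 → -$179.82
  May: +$967.65 − $2,723.13 → -$1,935.30
  Jun: +$967.65 → -$967.65
  Jul: +$967.65 → $0.00
Lowest trial balance = -$2,294.94 (Nov)
Initial deposit = cushion − low point = $1,935.30 − (-$2,294.94) = $4,230.24

$4,230.24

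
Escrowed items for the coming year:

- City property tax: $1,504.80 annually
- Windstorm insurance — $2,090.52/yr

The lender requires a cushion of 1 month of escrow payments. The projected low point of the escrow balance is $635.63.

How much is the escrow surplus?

$336.02

City property tax = $1,504.80/yr
Windstorm insurance = $2,090.52/yr
Total per year = $1,504.80 + $2,090.52 = $3,595.32
Monthly = $3,595.32 / 12 = $299.61
Cushion = 1 × $299.61 = $299.61
Excess over cushion: $635.63 − $299.61 = $336.02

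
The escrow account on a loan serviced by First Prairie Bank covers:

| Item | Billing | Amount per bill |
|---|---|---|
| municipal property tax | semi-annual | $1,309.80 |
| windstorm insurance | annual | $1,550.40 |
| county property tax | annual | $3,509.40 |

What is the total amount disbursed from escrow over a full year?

Municipal property tax — $1,309.80 × 2 = $2,619.60 annually
Windstorm insurance — $1,550.40 annually
County property tax — $3,509.40 annually
Total annual escrow = $7,679.40

$7,679.40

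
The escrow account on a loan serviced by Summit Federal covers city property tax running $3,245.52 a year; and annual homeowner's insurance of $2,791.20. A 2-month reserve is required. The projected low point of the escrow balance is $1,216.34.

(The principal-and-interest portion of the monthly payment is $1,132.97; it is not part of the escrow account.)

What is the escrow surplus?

$210.22

City property tax: $3,245.52 per year
Homeowner's insurance: $2,791.20 per year
Yearly total = $6,036.72
Per month = $6,036.72 / 12 = $503.06
Required cushion = 2 × $503.06 = $1,006.12
Surplus = $1,216.34 − $1,006.12 = $210.22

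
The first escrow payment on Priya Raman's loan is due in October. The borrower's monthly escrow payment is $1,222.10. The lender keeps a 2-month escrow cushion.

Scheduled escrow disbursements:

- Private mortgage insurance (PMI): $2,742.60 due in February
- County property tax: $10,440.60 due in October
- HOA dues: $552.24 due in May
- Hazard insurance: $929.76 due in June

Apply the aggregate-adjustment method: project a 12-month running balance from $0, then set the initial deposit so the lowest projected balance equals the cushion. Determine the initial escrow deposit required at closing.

$11,662.70

Cushion = 2 × $1,222.10 = $2,444.20
Trial balance (start $0, +$1,222.10 each month, − disbursements):
  Oct: +$1,222.10 − $10,440.60 → -$9,218.50
  Nov: +$1,222.10 → -$7,996.40
  Dec: +$1,222.10 → -$6,774.30
  Jan: +$1,222.10 → -$5,552.20
  Feb: +$1,222.10 − $2,742.60 → -$7,072.70
  Mar: +$1,222.10 → -$5,850.60
  Apr: +$1,222.10 → -$4,628.50
  May: +$1,222.10 − $552.24 → -$3,958.64
  Jun: +$1,222.10 − $929.76 → -$3,666.30
  Jul: +$1,222.10 → -$2,444.20
  Aug: +$1,222.10 → -$1,222.10
  Sep: +$1,222.10 → $0.00
Lowest trial balance = -$9,218.50 (Oct)
Initial deposit = cushion − low point = $2,444.20 − (-$9,218.50) = $11,662.70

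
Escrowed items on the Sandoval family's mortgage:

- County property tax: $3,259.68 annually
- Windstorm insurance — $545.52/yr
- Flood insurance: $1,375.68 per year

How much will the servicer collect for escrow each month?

$431.74

County property tax = $3,259.68/yr
Windstorm insurance = $545.52/yr
Flood insurance = $1,375.68/yr
Yearly total = $3,259.68 + $545.52 + $1,375.68 = $5,180.88
Monthly escrow = $5,180.88 ÷ 12 = $431.74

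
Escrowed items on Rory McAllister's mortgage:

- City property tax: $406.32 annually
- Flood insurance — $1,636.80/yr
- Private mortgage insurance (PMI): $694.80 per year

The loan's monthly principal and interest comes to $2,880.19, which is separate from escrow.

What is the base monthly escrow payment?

$228.16

City property tax: $406.32/yr
Flood insurance: $1,636.80/yr
Private mortgage insurance (PMI): $694.80/yr
Total annual escrow = $406.32 + $1,636.80 + $694.80 = $2,737.92
Base monthly escrow = $2,737.92 ÷ 12 = $228.16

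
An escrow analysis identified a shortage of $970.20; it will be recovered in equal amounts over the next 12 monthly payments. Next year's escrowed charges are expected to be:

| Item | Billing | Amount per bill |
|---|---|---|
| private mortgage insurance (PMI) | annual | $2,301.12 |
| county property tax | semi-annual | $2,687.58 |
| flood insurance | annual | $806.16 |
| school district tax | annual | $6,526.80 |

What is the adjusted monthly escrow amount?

Private mortgage insurance (PMI) — $2,301.12/yr
County property tax — $2,687.58 × 2 = $5,375.16/yr
Flood insurance — $806.16/yr
School district tax — $6,526.80/yr
Yearly total = $2,301.12 + $5,375.16 + $806.16 + $6,526.80 = $15,009.24
Monthly escrow = $15,009.24 ÷ 12 = $1,250.77
Monthly shortage recovery: $970.20 / 12 = $80.85
Adjusted monthly = $1,250.77 + $80.85 = $1,331.62

$1,331.62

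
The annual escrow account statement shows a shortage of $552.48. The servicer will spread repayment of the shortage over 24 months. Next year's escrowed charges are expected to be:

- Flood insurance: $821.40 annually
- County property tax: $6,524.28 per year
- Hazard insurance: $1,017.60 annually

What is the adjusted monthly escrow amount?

Flood insurance — $821.40 annually
County property tax — $6,524.28 annually
Hazard insurance — $1,017.60 annually
Annual escrow total = $8,363.28
Per month = $8,363.28 ÷ 12 = $696.94
Shortage spread = $552.48 / 24 = $23.02/mo
Adjusted monthly = $696.94 + $23.02 = $719.96

$719.96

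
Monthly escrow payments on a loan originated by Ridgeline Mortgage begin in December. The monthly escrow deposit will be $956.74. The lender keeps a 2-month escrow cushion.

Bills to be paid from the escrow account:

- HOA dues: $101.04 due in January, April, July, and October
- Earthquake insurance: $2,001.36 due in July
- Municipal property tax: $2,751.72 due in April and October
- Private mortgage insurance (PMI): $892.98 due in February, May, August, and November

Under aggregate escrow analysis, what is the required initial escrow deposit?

$1,977.24

Cushion = 2 × $956.74 = $1,913.48
Trial balance (start $0, +$956.74 each month, − disbursements):
  Dec: +$956.74 → $956.74
  Jan: +$956.74 − $101.04 → $1,812.44
  Feb: +$956.74 − $892.98 → $1,876.20
  Mar: +$956.74 → $2,832.94
  Apr: +$956.74 − $2,852.76 → $936.92
  May: +$956.74 − $892.98 → $1,000.68
  Jun: +$956.74 → $1,957.42
  Jul: +$956.74 − $2,102.40 → $811.76
  Aug: +$956.74 − $892.98 → $875.52
  Sep: +$956.74 → $1,832.26
  Oct: +$956.74 − $2,852.76 → -$63.76
  Nov: +$956.74 − $892.98 → $0.00
Lowest trial balance = -$63.76 (Oct)
Initial deposit = cushion − low point = $1,913.48 − (-$63.76) = $1,977.24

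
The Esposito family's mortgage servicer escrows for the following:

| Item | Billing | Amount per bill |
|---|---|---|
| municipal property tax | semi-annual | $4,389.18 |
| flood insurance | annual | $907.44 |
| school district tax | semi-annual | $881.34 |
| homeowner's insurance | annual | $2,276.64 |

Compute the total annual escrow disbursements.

$13,725.12

Municipal property tax — $4,389.18 × 2 = $8,778.36/yr
Flood insurance — $907.44/yr
School district tax — $881.34 × 2 = $1,762.68/yr
Homeowner's insurance — $2,276.64/yr
Yearly total = $8,778.36 + $907.44 + $1,762.68 + $2,276.64 = $13,725.12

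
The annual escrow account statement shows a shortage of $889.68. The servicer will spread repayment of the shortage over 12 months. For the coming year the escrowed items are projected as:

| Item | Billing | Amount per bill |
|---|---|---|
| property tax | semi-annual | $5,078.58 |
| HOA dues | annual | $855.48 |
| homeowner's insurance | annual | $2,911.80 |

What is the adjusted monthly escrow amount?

$1,234.51

Property tax: $5,078.58 × 2 = $10,157.16
HOA dues: $855.48
Homeowner's insurance: $2,911.80
Yearly total = $10,157.16 + $855.48 + $2,911.80 = $13,924.44
Monthly escrow = $13,924.44 / 12 = $1,160.37
Shortage spread = $889.68 ÷ 12 = $74.14/mo
New monthly escrow = $1,160.37 + $74.14 = $1,234.51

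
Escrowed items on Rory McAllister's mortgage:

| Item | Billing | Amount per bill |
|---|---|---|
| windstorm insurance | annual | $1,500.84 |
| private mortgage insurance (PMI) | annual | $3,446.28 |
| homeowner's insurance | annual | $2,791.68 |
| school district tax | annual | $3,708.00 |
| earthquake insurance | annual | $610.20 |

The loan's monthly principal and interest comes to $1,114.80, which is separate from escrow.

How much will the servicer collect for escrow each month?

Windstorm insurance: $1,500.84 annually
Private mortgage insurance (PMI): $3,446.28 annually
Homeowner's insurance: $2,791.68 annually
School district tax: $3,708.00 annually
Earthquake insurance: $610.20 annually
Annual escrow total = $1,500.84 + $3,446.28 + $2,791.68 + $3,708.00 + $610.20 = $12,057.00
Monthly = $12,057.00 ÷ 12 = $1,004.75

$1,004.75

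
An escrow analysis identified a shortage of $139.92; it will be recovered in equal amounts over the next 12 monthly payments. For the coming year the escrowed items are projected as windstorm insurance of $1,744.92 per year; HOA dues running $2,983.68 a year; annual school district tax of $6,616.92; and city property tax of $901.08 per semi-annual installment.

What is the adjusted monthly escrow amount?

Windstorm insurance — $1,744.92 per year
HOA dues — $2,983.68 per year
School district tax — $6,616.92 per year
City property tax — $901.08 × 2 = $1,802.16 per year
Yearly total = $1,744.92 + $2,983.68 + $6,616.92 + $1,802.16 = $13,147.68
Per month = $13,147.68 ÷ 12 = $1,095.64
Shortage spread = $139.92 ÷ 12 = $11.66/mo
Adjusted monthly = $1,095.64 + $11.66 = $1,107.30

$1,107.30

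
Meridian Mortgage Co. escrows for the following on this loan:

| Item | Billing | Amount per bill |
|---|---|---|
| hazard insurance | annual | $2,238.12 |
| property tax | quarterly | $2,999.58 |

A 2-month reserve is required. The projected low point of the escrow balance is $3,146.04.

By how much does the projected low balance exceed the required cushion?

$773.30

Hazard insurance — $2,238.12 per year
Property tax — $2,999.58 × 4 = $11,998.32 per year
Annual escrow total = $2,238.12 + $11,998.32 = $14,236.44
Base monthly escrow = $14,236.44 / 12 = $1,186.37
Required cushion = 2 × $1,186.37 = $2,372.74
Excess over cushion: $3,146.04 − $2,372.74 = $773.30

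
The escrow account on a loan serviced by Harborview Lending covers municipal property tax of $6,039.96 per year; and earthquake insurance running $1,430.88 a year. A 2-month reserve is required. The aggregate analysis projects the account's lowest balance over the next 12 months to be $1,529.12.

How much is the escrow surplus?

$283.98

Municipal property tax = $6,039.96
Earthquake insurance = $1,430.88
Annual escrow total = $6,039.96 + $1,430.88 = $7,470.84
Monthly escrow = $7,470.84 ÷ 12 = $622.57
Cushion = 2 × $622.57 = $1,245.14
Excess over cushion: $1,529.12 − $1,245.14 = $283.98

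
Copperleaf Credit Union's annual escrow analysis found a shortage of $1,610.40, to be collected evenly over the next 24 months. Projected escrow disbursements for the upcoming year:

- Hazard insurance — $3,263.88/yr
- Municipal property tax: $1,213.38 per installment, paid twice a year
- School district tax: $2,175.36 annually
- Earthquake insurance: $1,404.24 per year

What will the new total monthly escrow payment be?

Hazard insurance — $3,263.88
Municipal property tax — $1,213.38 × 2 = $2,426.76
School district tax — $2,175.36
Earthquake insurance — $1,404.24
Total annual escrow = $3,263.88 + $2,426.76 + $2,175.36 + $1,404.24 = $9,270.24
Per month = $9,270.24 ÷ 12 = $772.52
Monthly shortage recovery: $1,610.40 / 24 = $67.10
New monthly escrow = $772.52 + $67.10 = $839.62

$839.62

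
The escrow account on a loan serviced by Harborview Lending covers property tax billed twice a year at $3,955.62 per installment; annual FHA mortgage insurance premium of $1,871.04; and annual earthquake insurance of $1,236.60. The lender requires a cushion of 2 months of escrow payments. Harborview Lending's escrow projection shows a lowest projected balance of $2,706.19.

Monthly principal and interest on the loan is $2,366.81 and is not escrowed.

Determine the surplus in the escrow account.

Property tax — $3,955.62 × 2 = $7,911.24/yr
FHA mortgage insurance premium — $1,871.04/yr
Earthquake insurance — $1,236.60/yr
Yearly total = $7,911.24 + $1,871.04 + $1,236.60 = $11,018.88
Per month = $11,018.88 ÷ 12 = $918.24
Cushion = 2 × $918.24 = $1,836.48
Excess over cushion: $2,706.19 − $1,836.48 = $869.71

$869.71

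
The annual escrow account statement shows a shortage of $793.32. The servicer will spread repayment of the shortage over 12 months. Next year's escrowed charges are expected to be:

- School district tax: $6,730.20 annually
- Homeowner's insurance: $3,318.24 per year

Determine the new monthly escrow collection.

$903.48

School district tax: $6,730.20 annually
Homeowner's insurance: $3,318.24 annually
Total annual escrow = $10,048.44
Monthly escrow = $10,048.44 ÷ 12 = $837.37
Shortage spread = $793.32 / 12 = $66.11/mo
New monthly escrow = $837.37 + $66.11 = $903.48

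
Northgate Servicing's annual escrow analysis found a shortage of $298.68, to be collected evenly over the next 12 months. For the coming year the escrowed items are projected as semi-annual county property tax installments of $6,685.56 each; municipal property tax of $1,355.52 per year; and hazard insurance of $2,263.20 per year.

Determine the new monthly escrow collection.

County property tax — $6,685.56 × 2 = $13,371.12/yr
Municipal property tax — $1,355.52/yr
Hazard insurance — $2,263.20/yr
Combined annual = $13,371.12 + $1,355.52 + $2,263.20 = $16,989.84
Per month = $16,989.84 ÷ 12 = $1,415.82
Monthly shortage recovery: $298.68 / 12 = $24.89
New monthly escrow = $1,415.82 + $24.89 = $1,440.71

$1,440.71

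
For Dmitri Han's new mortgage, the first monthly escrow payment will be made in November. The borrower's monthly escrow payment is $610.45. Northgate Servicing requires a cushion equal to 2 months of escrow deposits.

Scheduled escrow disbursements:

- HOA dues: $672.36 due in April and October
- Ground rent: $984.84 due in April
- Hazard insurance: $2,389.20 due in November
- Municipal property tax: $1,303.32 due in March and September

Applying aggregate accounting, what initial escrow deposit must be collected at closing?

Cushion = 2 × $610.45 = $1,220.90
Trial balance (start $0, +$610.45 each month, − disbursements):
  Nov: +$610.45 − $2,389.20 → -$1,778.75
  Dec: +$610.45 → -$1,168.30
  Jan: +$610.45 → -$557.85
  Feb: +$610.45 → $52.60
  Mar: +$610.45 − $1,303.32 → -$640.27
  Apr: +$610.45 − $1,657.20 → -$1,687.02
  May: +$610.45 → -$1,076.57
  Jun: +$610.45 → -$466.12
  Jul: +$610.45 → $144.33
  Aug: +$610.45 → $754.78
  Sep: +$610.45 − $1,303.32 → $61.91
  Oct: +$610.45 − $672.36 → $0.00
Lowest trial balance = -$1,778.75 (Nov)
Initial deposit = cushion − low point = $1,220.90 − (-$1,778.75) = $2,999.65

$2,999.65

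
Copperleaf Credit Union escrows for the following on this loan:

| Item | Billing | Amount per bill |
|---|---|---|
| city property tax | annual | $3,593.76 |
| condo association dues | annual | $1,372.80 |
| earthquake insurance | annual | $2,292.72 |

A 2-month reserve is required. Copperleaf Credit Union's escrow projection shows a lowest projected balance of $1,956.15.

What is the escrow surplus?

City property tax — $3,593.76 annually
Condo association dues — $1,372.80 annually
Earthquake insurance — $2,292.72 annually
Yearly total = $7,259.28
Monthly escrow = $7,259.28 / 12 = $604.94
Required cushion = 2 × $604.94 = $1,209.88
Surplus = $1,956.15 − $1,209.88 = $746.27

$746.27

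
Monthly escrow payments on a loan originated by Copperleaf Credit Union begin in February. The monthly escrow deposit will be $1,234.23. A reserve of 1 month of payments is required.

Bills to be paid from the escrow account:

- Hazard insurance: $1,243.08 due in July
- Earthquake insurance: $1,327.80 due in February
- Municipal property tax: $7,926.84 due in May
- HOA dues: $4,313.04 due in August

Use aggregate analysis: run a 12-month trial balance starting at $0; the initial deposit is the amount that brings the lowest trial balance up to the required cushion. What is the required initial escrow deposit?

Cushion = 1 × $1,234.23 = $1,234.23
Trial balance (start $0, +$1,234.23 each month, − disbursements):
  Feb: +$1,234.23 − $1,327.80 → -$93.57
  Mar: +$1,234.23 → $1,140.66
  Apr: +$1,234.23 → $2,374.89
  May: +$1,234.23 − $7,926.84 → -$4,317.72
  Jun: +$1,234.23 → -$3,083.49
  Jul: +$1,234.23 − $1,243.08 → -$3,092.34
  Aug: +$1,234.23 − $4,313.04 → -$6,171.15
  Sep: +$1,234.23 → -$4,936.92
  Oct: +$1,234.23 → -$3,702.69
  Nov: +$1,234.23 → -$2,468.46
  Dec: +$1,234.23 → -$1,234.23
  Jan: +$1,234.23 → $0.00
Lowest trial balance = -$6,171.15 (Aug)
Initial deposit = cushion − low point = $1,234.23 − (-$6,171.15) = $7,405.38

$7,405.38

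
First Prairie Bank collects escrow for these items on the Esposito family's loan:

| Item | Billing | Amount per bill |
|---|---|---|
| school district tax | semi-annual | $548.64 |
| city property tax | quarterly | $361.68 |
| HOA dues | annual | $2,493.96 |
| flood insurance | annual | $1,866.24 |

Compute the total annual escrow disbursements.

School district tax: $548.64 × 2 = $1,097.28 per year
City property tax: $361.68 × 4 = $1,446.72 per year
HOA dues: $2,493.96 per year
Flood insurance: $1,866.24 per year
Combined annual = $6,904.20

$6,904.20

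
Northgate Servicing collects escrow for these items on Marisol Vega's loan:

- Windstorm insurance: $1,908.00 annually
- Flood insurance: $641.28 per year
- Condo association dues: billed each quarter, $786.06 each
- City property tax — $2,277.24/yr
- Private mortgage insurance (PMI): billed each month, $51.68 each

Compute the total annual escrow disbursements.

$8,590.92

Windstorm insurance: $1,908.00/yr
Flood insurance: $641.28/yr
Condo association dues: $786.06 × 4 = $3,144.24/yr
City property tax: $2,277.24/yr
Private mortgage insurance (PMI): $51.68 × 12 = $620.16/yr
Annual escrow total = $1,908.00 + $641.28 + $3,144.24 + $2,277.24 + $620.16 = $8,590.92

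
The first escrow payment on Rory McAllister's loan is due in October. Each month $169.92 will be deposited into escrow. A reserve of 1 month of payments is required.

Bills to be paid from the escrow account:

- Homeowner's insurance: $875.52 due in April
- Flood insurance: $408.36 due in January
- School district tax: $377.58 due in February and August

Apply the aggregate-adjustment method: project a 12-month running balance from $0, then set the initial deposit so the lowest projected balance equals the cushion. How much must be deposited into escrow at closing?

Cushion = 1 × $169.92 = $169.92
Trial balance (start $0, +$169.92 each month, − disbursements):
  Oct: +$169.92 → $169.92
  Nov: +$169.92 → $339.84
  Dec: +$169.92 → $509.76
  Jan: +$169.92 − $408.36 → $271.32
  Feb: +$169.92 − $377.58 → $63.66
  Mar: +$169.92 → $233.58
  Apr: +$169.92 − $875.52 → -$472.02
  May: +$169.92 → -$302.10
  Jun: +$169.92 → -$132.18
  Jul: +$169.92 → $37.74
  Aug: +$169.92 − $377.58 → -$169.92
  Sep: +$169.92 → $0.00
Lowest trial balance = -$472.02 (Apr)
Initial deposit = cushion − low point = $169.92 − (-$472.02) = $641.94

$641.94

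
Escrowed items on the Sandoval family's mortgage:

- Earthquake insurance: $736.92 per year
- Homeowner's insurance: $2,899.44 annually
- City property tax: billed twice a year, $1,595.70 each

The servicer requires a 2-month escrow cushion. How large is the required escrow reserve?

Earthquake insurance: $736.92/yr
Homeowner's insurance: $2,899.44/yr
City property tax: $1,595.70 × 2 = $3,191.40/yr
Combined annual = $736.92 + $2,899.44 + $3,191.40 = $6,827.76
Base monthly escrow = $6,827.76 / 12 = $568.98
Required cushion = 2 × $568.98 = $1,137.96

$1,137.96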